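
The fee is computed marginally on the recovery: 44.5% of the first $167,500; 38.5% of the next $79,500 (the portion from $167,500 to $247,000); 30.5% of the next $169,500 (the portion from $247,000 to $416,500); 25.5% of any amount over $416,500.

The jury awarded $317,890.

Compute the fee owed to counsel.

First $167,500 at 44.5% = $74,537.50
Next $79,500 at 38.5% = $30,607.50
Remaining $70,890 at 30.5% = $21,621.45
Fee: $74,537.50 + $30,607.50 + $21,621.45 = $126,766.45

$126,766.45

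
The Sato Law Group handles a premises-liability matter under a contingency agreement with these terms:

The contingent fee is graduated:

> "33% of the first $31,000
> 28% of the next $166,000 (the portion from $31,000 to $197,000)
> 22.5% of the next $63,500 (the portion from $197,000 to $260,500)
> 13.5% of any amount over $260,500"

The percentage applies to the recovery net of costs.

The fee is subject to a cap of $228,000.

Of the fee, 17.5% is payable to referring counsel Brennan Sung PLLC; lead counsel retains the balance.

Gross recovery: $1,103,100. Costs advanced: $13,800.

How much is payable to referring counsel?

$32,004.96

Fee base (net of costs): $1,103,100 − $13,800 = $1,089,300
First $31,000 at 33% = $10,230.00
Next $166,000 at 28% = $46,480.00
Next $63,500 at 22.5% = $14,287.50
Remaining $828,800 at 13.5% = $111,888.00
Fee: $10,230.00 + $46,480.00 + $14,287.50 + $111,888.00 = $182,885.50
$182,885.50 is under the $228,000 cap.
Referral share: 17.5% of $182,885.50 = $32,004.96; lead counsel retains $182,885.50 − $32,004.96 = $150,880.54.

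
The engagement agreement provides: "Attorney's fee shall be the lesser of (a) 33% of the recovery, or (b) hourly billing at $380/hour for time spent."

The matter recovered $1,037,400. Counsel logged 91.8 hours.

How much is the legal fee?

(a) 33% of $1,037,400 = $342,342.00
(b) 91.8 × $380 = $34,884.00
The lesser is (b): $34,884.00.

$34,884.00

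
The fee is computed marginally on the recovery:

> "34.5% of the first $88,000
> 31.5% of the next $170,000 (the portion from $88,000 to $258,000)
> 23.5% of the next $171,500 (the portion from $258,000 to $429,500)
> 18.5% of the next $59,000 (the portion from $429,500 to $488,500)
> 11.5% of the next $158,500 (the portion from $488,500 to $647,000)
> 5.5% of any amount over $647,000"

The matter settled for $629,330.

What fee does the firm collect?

$151,322.95

First $88,000 at 34.5% = $30,360.00
Next $170,000 at 31.5% = $53,550.00
Next $171,500 at 23.5% = $40,302.50
Next $59,000 at 18.5% = $10,915.00
Remaining $140,830 at 11.5% = $16,195.45
Fee: $30,360.00 + $53,550.00 + $40,302.50 + $10,915.00 + $16,195.45 = $151,322.95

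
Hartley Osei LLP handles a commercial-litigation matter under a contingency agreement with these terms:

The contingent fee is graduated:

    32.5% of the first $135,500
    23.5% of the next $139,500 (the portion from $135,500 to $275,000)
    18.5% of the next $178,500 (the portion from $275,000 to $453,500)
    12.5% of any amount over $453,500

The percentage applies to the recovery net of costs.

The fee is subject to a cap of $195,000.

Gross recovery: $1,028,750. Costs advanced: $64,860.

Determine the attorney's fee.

Fee base (net of costs): $1,028,750 − $64,860 = $963,890
First $135,500 at 32.5% = $44,037.50
Next $139,500 at 23.5% = $32,782.50
Next $178,500 at 18.5% = $33,022.50
Remaining $510,390 at 12.5% = $63,798.75
Fee: $44,037.50 + $32,782.50 + $33,022.50 + $63,798.75 = $173,641.25
$173,641.25 is under the $195,000 cap.

$173,641.25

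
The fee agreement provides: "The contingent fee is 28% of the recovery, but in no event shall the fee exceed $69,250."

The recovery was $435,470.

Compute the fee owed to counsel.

28% of $435,470 = $121,931.60
That exceeds the $69,250 cap, so the fee is capped at $69,250.

$69,250.00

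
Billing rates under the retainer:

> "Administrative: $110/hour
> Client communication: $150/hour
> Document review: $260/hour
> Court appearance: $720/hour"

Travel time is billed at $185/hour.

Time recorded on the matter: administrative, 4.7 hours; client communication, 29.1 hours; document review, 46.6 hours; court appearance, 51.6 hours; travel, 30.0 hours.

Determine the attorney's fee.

Administrative: 4.7 × $110 = $517.00
Client communication: 29.1 × $150 = $4,365.00
Document review: 46.6 × $260 = $12,116.00
Court appearance: 51.6 × $720 = $37,152.00
Subtotal: $517.00 + $4,365.00 + $12,116.00 + $37,152.00 = $54,150.00
Travel: 30.0 × $185 = $5,550.00
Total: $54,150.00 + $5,550.00 = $59,700.00

$59,700.00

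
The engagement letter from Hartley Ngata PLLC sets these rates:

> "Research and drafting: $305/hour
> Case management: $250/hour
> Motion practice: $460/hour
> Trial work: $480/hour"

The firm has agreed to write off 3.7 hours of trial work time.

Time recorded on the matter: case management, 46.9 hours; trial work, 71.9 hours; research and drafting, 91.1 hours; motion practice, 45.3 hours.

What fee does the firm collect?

Research and drafting: 91.1 × $305 = $27,785.50
Case management: 46.9 × $250 = $11,725.00
Motion practice: 45.3 × $460 = $20,838.00
Trial work: 71.9 × $480 = $34,512.00
Subtotal: $94,860.50
Write-off: 3.7 × $480 = $1,776.00
Total: $94,860.50 − $1,776.00 = $93,084.50

$93,084.50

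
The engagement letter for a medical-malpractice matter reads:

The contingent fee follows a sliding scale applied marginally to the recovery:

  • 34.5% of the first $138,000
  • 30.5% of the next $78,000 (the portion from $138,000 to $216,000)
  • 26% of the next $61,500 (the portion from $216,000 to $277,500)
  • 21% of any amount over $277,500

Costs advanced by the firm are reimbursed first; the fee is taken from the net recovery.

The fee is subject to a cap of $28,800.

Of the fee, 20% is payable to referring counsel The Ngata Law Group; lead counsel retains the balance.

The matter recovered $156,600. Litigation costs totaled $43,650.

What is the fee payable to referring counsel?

$5,760.00

Fee base (net of costs): $156,600 − $43,650 = $112,950
First $112,950 at 34.5% = $38,967.75
$38,967.75 exceeds the $28,800 cap, so the fee is capped at $28,800.00.
Referral share: 20% of $28,800.00 = $5,760.00; lead counsel retains $28,800.00 − $5,760.00 = $23,040.00.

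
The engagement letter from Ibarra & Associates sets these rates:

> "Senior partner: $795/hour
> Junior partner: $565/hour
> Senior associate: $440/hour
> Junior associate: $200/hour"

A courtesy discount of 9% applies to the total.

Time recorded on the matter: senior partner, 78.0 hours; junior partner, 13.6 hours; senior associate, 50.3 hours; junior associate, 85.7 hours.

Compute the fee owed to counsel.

Senior partner: 78.0 × $795 = $62,010.00
Junior partner: 13.6 × $565 = $7,684.00
Senior associate: 50.3 × $440 = $22,132.00
Junior associate: 85.7 × $200 = $17,140.00
Subtotal: $108,966.00
Less 9% discount: −$9,806.94
Total: $108,966.00 − $9,806.94 = $99,159.06

$99,159.06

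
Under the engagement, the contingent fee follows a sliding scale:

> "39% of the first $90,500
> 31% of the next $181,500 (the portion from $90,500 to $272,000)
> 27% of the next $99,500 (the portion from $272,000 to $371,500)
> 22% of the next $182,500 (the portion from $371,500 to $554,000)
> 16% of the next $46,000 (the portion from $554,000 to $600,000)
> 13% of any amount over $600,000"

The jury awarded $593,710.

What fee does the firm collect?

First $90,500 at 39% = $35,295.00
Next $181,500 at 31% = $56,265.00
Next $99,500 at 27% = $26,865.00
Next $182,500 at 22% = $40,150.00
Remaining $39,710 at 16% = $6,353.60
Fee: $35,295.00 + $56,265.00 + $26,865.00 + $40,150.00 + $6,353.60 = $164,928.60

$164,928.60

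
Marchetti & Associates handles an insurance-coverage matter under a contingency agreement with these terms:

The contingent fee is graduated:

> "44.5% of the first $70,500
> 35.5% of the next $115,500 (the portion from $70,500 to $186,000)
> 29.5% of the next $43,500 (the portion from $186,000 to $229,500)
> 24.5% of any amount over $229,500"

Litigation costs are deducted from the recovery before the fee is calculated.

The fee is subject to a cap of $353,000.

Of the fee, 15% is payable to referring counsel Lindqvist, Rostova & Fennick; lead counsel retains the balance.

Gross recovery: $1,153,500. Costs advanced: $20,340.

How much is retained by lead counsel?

Fee base (net of costs): $1,153,500 − $20,340 = $1,133,160
First $70,500 at 44.5% = $31,372.50
Next $115,500 at 35.5% = $41,002.50
Next $43,500 at 29.5% = $12,832.50
Remaining $903,660 at 24.5% = $221,396.70
Fee: $31,372.50 + $41,002.50 + $12,832.50 + $221,396.70 = $306,604.20
$306,604.20 is under the $353,000 cap.
Referral share: 15% of $306,604.20 = $45,990.63; lead counsel retains $306,604.20 − $45,990.63 = $260,613.57.

$260,613.57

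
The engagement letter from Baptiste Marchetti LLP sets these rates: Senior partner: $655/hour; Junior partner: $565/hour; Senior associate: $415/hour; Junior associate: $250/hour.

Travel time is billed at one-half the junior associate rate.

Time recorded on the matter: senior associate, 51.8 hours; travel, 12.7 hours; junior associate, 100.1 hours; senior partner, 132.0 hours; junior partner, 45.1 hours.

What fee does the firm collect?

Senior partner: 132.0 × $655 = $86,460.00
Junior partner: 45.1 × $565 = $25,481.50
Senior associate: 51.8 × $415 = $21,497.00
Junior associate: 100.1 × $250 = $25,025.00
Subtotal: $86,460.00 + $25,481.50 + $21,497.00 + $25,025.00 = $158,463.50
Travel: 12.7 × ($250 ÷ 2) = 12.7 × $125.00 = $1,587.50
Total: $158,463.50 + $1,587.50 = $160,051.00

$160,051.00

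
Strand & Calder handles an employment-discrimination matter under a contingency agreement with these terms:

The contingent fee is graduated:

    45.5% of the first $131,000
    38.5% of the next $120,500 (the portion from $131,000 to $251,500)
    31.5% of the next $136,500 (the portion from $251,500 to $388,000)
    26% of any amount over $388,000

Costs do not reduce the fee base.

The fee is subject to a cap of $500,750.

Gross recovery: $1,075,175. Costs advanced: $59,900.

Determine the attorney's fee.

Fee base is the gross recovery, $1,075,175; costs are reimbursed separately.
First $131,000 at 45.5% = $59,605.00
Next $120,500 at 38.5% = $46,392.50
Next $136,500 at 31.5% = $42,997.50
Remaining $687,175 at 26% = $178,665.50
Fee: $59,605.00 + $46,392.50 + $42,997.50 + $178,665.50 = $327,660.50
$327,660.50 is under the $500,750 cap.

$327,660.50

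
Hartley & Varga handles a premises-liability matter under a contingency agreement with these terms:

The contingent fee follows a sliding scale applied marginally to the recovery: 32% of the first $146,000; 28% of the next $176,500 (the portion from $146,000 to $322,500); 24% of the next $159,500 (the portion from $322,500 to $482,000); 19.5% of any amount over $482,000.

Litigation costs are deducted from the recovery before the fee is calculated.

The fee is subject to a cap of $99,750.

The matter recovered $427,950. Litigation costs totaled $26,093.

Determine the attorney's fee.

$99,750.00

Fee base (net of costs): $427,950 − $26,093 = $401,857
First $146,000 at 32% = $46,720.00
Next $176,500 at 28% = $49,420.00
Remaining $79,357 at 24% = $19,045.68
Fee: $46,720.00 + $49,420.00 + $19,045.68 = $115,185.68
$115,185.68 exceeds the $99,750 cap, so the fee is capped at $99,750.00.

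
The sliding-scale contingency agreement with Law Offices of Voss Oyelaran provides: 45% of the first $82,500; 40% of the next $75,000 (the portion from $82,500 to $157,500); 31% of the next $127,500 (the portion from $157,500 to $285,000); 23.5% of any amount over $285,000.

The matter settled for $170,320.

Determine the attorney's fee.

First $82,500 at 45% = $37,125.00
Next $75,000 at 40% = $30,000.00
Remaining $12,820 at 31% = $3,974.20
Fee: $37,125.00 + $30,000.00 + $3,974.20 = $71,099.20

$71,099.20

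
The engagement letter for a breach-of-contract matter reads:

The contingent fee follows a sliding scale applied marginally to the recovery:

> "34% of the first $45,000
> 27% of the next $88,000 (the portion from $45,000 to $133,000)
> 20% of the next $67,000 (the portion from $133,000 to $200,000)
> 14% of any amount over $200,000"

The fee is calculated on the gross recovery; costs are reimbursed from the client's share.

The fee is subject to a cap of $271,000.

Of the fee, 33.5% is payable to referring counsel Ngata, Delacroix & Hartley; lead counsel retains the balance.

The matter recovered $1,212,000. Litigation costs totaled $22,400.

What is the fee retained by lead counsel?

Fee base is the gross recovery, $1,212,000; costs are reimbursed separately.
First $45,000 at 34% = $15,300.00
Next $88,000 at 27% = $23,760.00
Next $67,000 at 20% = $13,400.00
Remaining $1,012,000 at 14% = $141,680.00
Fee: $15,300.00 + $23,760.00 + $13,400.00 + $141,680.00 = $194,140.00
$194,140.00 is under the $271,000 cap.
Referral share: 33.5% of $194,140.00 = $65,036.90; lead counsel retains $194,140.00 − $65,036.90 = $129,103.10.

$129,103.10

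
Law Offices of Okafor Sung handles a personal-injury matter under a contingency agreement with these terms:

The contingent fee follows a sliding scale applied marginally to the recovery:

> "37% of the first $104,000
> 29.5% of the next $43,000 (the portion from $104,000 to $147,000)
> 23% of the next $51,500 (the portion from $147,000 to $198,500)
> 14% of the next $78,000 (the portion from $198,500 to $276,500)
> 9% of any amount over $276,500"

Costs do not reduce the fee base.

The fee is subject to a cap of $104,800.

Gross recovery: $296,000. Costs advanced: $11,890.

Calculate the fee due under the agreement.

$75,685.00

Fee base is the gross recovery, $296,000; costs are reimbursed separately.
First $104,000 at 37% = $38,480.00
Next $43,000 at 29.5% = $12,685.00
Next $51,500 at 23% = $11,845.00
Next $78,000 at 14% = $10,920.00
Remaining $19,500 at 9% = $1,755.00
Fee: $38,480.00 + $12,685.00 + $11,845.00 + $10,920.00 + $1,755.00 = $75,685.00
$75,685.00 is under the $104,800 cap.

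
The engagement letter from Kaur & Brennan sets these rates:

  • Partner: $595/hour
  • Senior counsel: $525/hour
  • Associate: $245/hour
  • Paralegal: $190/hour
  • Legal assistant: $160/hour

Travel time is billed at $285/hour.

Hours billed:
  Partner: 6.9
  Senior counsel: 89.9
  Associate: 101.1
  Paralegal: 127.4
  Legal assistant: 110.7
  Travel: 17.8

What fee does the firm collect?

Partner: 6.9 × $595 = $4,105.50
Senior counsel: 89.9 × $525 = $47,197.50
Associate: 101.1 × $245 = $24,769.50
Paralegal: 127.4 × $190 = $24,206.00
Legal assistant: 110.7 × $160 = $17,712.00
Subtotal: $4,105.50 + $47,197.50 + $24,769.50 + $24,206.00 + $17,712.00 = $117,990.50
Travel: 17.8 × $285 = $5,073.00
Total: $117,990.50 + $5,073.00 = $123,063.50

$123,063.50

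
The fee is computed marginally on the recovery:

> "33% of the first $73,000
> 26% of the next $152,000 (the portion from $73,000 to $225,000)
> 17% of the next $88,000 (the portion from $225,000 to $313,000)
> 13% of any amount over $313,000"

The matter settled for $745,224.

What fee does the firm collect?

First $73,000 at 33% = $24,090.00
Next $152,000 at 26% = $39,520.00
Next $88,000 at 17% = $14,960.00
Remaining $432,224 at 13% = $56,189.12
Fee: $24,090.00 + $39,520.00 + $14,960.00 + $56,189.12 = $134,759.12

$134,759.12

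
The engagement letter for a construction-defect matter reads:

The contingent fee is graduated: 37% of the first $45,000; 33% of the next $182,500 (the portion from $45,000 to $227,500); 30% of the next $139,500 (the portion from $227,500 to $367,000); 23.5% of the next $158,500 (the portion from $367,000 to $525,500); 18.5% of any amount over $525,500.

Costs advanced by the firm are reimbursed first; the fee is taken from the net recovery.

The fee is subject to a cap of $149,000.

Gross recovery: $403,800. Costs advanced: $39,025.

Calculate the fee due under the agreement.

$118,057.50

Fee base (net of costs): $403,800 − $39,025 = $364,775
First $45,000 at 37% = $16,650.00
Next $182,500 at 33% = $60,225.00
Remaining $137,275 at 30% = $41,182.50
Fee: $16,650.00 + $60,225.00 + $41,182.50 = $118,057.50
$118,057.50 is under the $149,000 cap.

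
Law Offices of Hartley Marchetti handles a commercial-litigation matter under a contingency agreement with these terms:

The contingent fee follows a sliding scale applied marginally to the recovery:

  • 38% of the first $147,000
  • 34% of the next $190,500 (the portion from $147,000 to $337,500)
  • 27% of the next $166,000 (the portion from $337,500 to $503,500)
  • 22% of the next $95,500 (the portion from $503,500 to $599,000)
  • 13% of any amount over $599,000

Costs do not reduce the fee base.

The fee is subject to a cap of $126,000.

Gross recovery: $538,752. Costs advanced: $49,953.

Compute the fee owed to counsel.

Fee base is the gross recovery, $538,752; costs are reimbursed separately.
First $147,000 at 38% = $55,860.00
Next $190,500 at 34% = $64,770.00
Next $166,000 at 27% = $44,820.00
Remaining $35,252 at 22% = $7,755.44
Fee: $55,860.00 + $64,770.00 + $44,820.00 + $7,755.44 = $173,205.44
$173,205.44 exceeds the $126,000 cap, so the fee is capped at $126,000.00.

$126,000.00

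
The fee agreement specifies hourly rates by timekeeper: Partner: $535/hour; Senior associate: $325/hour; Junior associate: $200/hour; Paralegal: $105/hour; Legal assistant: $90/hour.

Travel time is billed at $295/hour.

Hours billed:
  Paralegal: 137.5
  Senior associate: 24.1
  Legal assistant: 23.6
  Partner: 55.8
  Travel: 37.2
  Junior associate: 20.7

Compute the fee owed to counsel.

Partner: 55.8 × $535 = $29,853.00
Senior associate: 24.1 × $325 = $7,832.50
Junior associate: 20.7 × $200 = $4,140.00
Paralegal: 137.5 × $105 = $14,437.50
Legal assistant: 23.6 × $90 = $2,124.00
Subtotal: $29,853.00 + $7,832.50 + $4,140.00 + $14,437.50 + $2,124.00 = $58,387.00
Travel: 37.2 × $295 = $10,974.00
Total: $58,387.00 + $10,974.00 = $69,361.00

$69,361.00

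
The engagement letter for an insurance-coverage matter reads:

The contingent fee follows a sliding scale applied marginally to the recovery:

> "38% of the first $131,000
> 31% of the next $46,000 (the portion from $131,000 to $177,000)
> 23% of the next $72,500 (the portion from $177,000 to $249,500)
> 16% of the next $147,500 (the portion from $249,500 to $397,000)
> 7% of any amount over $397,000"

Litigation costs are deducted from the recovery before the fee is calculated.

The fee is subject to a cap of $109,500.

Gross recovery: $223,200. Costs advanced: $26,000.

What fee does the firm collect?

Fee base (net of costs): $223,200 − $26,000 = $197,200
First $131,000 at 38% = $49,780.00
Next $46,000 at 31% = $14,260.00
Remaining $20,200 at 23% = $4,646.00
Fee: $49,780.00 + $14,260.00 + $4,646.00 = $68,686.00
$68,686.00 is under the $109,500 cap.

$68,686.00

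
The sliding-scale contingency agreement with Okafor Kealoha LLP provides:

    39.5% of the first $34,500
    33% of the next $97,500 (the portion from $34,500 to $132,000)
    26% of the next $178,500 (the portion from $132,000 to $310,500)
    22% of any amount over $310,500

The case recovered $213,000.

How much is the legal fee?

$66,862.50

First $34,500 at 39.5% = $13,627.50
Next $97,500 at 33% = $32,175.00
Remaining $81,000 at 26% = $21,060.00
Fee: $13,627.50 + $32,175.00 + $21,060.00 = $66,862.50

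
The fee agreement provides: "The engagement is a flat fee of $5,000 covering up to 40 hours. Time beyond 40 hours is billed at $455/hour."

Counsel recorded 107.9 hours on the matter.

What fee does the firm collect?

$35,894.50

Flat fee: $5,000.00
Excess hours: 107.9 − 40 = 67.9
Overrun: 67.9 × $455 = $30,894.50
Total: $5,000.00 + $30,894.50 = $35,894.50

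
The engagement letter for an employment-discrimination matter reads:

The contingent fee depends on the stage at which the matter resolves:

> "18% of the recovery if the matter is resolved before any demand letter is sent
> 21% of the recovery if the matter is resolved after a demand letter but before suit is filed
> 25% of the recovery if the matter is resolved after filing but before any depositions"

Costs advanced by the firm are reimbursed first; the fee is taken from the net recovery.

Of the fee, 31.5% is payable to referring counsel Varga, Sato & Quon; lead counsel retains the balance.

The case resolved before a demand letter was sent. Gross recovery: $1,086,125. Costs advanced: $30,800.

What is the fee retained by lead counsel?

Fee base (net of costs): $1,086,125 − $30,800 = $1,055,325
The matter resolved before a demand letter was sent, so the 18% rate applies.
$1,055,325 × 18% = $189,958.50
Referral share: 31.5% of $189,958.50 = $59,836.93; lead counsel retains $189,958.50 − $59,836.93 = $130,121.57.

$130,121.57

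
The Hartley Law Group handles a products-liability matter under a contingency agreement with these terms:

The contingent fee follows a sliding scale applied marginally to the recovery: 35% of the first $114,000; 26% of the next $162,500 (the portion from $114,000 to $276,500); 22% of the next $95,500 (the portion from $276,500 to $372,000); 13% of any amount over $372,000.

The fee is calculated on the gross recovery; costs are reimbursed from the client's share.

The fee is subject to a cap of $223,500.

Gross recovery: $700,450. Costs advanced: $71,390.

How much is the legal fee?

Fee base is the gross recovery, $700,450; costs are reimbursed separately.
First $114,000 at 35% = $39,900.00
Next $162,500 at 26% = $42,250.00
Next $95,500 at 22% = $21,010.00
Remaining $328,450 at 13% = $42,698.50
Fee: $39,900.00 + $42,250.00 + $21,010.00 + $42,698.50 = $145,858.50
$145,858.50 is under the $223,500 cap.

$145,858.50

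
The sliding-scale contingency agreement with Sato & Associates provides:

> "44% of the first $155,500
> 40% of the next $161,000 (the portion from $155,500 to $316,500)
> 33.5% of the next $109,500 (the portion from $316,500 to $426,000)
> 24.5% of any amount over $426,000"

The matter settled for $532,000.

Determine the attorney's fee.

$195,472.50

First $155,500 at 44% = $68,420.00
Next $161,000 at 40% = $64,400.00
Next $109,500 at 33.5% = $36,682.50
Remaining $106,000 at 24.5% = $25,970.00
Fee: $68,420.00 + $64,400.00 + $36,682.50 + $25,970.00 = $195,472.50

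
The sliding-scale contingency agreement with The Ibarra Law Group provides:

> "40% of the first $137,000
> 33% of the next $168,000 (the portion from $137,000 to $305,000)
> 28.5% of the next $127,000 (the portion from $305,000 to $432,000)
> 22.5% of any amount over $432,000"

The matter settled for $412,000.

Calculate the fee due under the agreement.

First $137,000 at 40% = $54,800.00
Next $168,000 at 33% = $55,440.00
Remaining $107,000 at 28.5% = $30,495.00
Fee: $54,800.00 + $55,440.00 + $30,495.00 = $140,735.00

$140,735.00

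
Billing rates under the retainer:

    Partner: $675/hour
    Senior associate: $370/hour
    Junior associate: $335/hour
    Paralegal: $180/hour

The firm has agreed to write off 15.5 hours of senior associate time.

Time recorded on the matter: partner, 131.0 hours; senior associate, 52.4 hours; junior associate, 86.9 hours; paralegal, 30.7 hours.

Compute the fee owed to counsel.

Partner: 131.0 × $675 = $88,425.00
Senior associate: 52.4 × $370 = $19,388.00
Junior associate: 86.9 × $335 = $29,111.50
Paralegal: 30.7 × $180 = $5,526.00
Subtotal: $142,450.50
Write-off: 15.5 × $370 = $5,735.00
Total: $142,450.50 − $5,735.00 = $136,715.50

$136,715.50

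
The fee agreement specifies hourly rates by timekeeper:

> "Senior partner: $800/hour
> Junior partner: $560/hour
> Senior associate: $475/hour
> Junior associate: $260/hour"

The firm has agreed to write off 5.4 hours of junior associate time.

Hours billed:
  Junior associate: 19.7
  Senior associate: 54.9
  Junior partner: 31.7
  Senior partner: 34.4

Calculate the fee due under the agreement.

$75,067.50

Senior partner: 34.4 × $800 = $27,520.00
Junior partner: 31.7 × $560 = $17,752.00
Senior associate: 54.9 × $475 = $26,077.50
Junior associate: 19.7 × $260 = $5,122.00
Subtotal: $76,471.50
Write-off: 5.4 × $260 = $1,404.00
Total: $76,471.50 − $1,404.00 = $75,067.50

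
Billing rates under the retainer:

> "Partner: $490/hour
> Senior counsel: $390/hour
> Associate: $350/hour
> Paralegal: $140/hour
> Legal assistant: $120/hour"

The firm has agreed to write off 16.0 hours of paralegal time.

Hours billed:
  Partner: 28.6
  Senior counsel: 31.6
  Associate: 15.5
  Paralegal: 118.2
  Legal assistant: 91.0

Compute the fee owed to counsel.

$56,991.00

Partner: 28.6 × $490 = $14,014.00
Senior counsel: 31.6 × $390 = $12,324.00
Associate: 15.5 × $350 = $5,425.00
Paralegal: 118.2 × $140 = $16,548.00
Legal assistant: 91.0 × $120 = $10,920.00
Subtotal: $59,231.00
Write-off: 16.0 × $140 = $2,240.00
Total: $59,231.00 − $2,240.00 = $56,991.00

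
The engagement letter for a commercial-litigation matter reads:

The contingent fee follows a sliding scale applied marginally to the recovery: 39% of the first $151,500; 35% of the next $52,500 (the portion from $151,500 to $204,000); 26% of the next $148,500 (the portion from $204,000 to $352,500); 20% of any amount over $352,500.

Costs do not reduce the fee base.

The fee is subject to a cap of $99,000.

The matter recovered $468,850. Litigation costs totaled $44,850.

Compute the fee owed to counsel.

$99,000.00

Fee base is the gross recovery, $468,850; costs are reimbursed separately.
First $151,500 at 39% = $59,085.00
Next $52,500 at 35% = $18,375.00
Next $148,500 at 26% = $38,610.00
Remaining $116,350 at 20% = $23,270.00
Fee: $59,085.00 + $18,375.00 + $38,610.00 + $23,270.00 = $139,340.00
$139,340.00 exceeds the $99,000 cap, so the fee is capped at $99,000.00.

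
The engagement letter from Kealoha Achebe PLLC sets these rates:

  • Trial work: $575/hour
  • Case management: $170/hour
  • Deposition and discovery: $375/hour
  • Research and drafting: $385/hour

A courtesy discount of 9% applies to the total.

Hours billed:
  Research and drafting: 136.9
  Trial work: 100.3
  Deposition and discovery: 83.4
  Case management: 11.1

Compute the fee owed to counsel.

Trial work: 100.3 × $575 = $57,672.50
Case management: 11.1 × $170 = $1,887.00
Deposition and discovery: 83.4 × $375 = $31,275.00
Research and drafting: 136.9 × $385 = $52,706.50
Subtotal: $143,541.00
Less 9% discount: −$12,918.69
Total: $143,541.00 − $12,918.69 = $130,622.31

$130,622.31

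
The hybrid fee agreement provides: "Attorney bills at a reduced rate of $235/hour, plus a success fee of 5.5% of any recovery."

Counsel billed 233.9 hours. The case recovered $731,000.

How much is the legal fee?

$95,171.50

Hourly: 233.9 × $235 = $54,966.50
Success fee: 5.5% of $731,000 = $40,205.00
Total: $54,966.50 + $40,205.00 = $95,171.50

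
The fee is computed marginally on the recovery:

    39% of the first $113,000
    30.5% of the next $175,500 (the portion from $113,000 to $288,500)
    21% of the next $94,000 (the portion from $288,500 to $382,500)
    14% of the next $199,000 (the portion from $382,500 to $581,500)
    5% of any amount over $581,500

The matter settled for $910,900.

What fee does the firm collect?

$161,667.50

First $113,000 at 39% = $44,070.00
Next $175,500 at 30.5% = $53,527.50
Next $94,000 at 21% = $19,740.00
Next $199,000 at 14% = $27,860.00
Remaining $329,400 at 5% = $16,470.00
Fee: $44,070.00 + $53,527.50 + $19,740.00 + $27,860.00 + $16,470.00 = $161,667.50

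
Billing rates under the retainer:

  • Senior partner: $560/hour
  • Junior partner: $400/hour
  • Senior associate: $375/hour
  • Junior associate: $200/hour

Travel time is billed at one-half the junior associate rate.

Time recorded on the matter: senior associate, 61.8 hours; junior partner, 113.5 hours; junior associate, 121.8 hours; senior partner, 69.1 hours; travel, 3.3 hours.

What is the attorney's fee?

Senior partner: 69.1 × $560 = $38,696.00
Junior partner: 113.5 × $400 = $45,400.00
Senior associate: 61.8 × $375 = $23,175.00
Junior associate: 121.8 × $200 = $24,360.00
Subtotal: $38,696.00 + $45,400.00 + $23,175.00 + $24,360.00 = $131,631.00
Travel: 3.3 × ($200 ÷ 2) = 3.3 × $100.00 = $330.00
Total: $131,631.00 + $330.00 = $131,961.00

$131,961.00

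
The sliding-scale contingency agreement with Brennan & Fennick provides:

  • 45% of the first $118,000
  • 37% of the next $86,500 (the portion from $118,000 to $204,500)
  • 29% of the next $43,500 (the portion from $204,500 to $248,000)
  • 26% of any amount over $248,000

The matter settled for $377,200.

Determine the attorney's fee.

First $118,000 at 45% = $53,100.00
Next $86,500 at 37% = $32,005.00
Next $43,500 at 29% = $12,615.00
Remaining $129,200 at 26% = $33,592.00
Fee: $53,100.00 + $32,005.00 + $12,615.00 + $33,592.00 = $131,312.00

$131,312.00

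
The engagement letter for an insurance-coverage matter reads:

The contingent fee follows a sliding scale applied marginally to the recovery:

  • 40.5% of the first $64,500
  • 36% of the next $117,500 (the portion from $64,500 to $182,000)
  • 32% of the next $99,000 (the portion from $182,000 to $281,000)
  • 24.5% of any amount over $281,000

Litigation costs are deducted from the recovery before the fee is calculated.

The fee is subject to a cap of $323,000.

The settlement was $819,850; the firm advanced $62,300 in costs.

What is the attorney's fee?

$216,857.25

Fee base (net of costs): $819,850 − $62,300 = $757,550
First $64,500 at 40.5% = $26,122.50
Next $117,500 at 36% = $42,300.00
Next $99,000 at 32% = $31,680.00
Remaining $476,550 at 24.5% = $116,754.75
Fee: $26,122.50 + $42,300.00 + $31,680.00 + $116,754.75 = $216,857.25
$216,857.25 is under the $323,000 cap.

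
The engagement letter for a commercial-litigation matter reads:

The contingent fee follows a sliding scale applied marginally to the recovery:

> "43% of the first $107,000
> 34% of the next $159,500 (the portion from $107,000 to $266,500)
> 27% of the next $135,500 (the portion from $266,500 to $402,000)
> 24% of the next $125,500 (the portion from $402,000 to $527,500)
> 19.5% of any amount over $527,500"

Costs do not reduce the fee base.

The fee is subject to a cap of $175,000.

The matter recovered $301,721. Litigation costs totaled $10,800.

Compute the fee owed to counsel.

$109,749.67

Fee base is the gross recovery, $301,721; costs are reimbursed separately.
First $107,000 at 43% = $46,010.00
Next $159,500 at 34% = $54,230.00
Remaining $35,221 at 27% = $9,509.67
Fee: $46,010.00 + $54,230.00 + $9,509.67 = $109,749.67
$109,749.67 is under the $175,000 cap.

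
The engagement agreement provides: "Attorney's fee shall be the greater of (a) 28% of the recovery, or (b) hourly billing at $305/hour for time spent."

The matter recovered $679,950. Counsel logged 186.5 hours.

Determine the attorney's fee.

(a) 28% of $679,950 = $190,386.00
(b) 186.5 × $305 = $56,882.50
The greater is (a): $190,386.00.

$190,386.00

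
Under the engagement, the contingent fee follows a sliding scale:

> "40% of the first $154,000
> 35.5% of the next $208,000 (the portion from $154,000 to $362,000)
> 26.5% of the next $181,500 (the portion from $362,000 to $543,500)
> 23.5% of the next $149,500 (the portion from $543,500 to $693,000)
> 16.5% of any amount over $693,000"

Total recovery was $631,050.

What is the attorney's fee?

$204,111.75

First $154,000 at 40% = $61,600.00
Next $208,000 at 35.5% = $73,840.00
Next $181,500 at 26.5% = $48,097.50
Remaining $87,550 at 23.5% = $20,574.25
Fee: $61,600.00 + $73,840.00 + $48,097.50 + $20,574.25 = $204,111.75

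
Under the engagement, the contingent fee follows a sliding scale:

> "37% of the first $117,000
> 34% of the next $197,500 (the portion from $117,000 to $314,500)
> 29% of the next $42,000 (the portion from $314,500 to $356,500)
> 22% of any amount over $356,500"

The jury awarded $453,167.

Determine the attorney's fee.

$143,886.74

First $117,000 at 37% = $43,290.00
Next $197,500 at 34% = $67,150.00
Next $42,000 at 29% = $12,180.00
Remaining $96,667 at 22% = $21,266.74
Fee: $43,290.00 + $67,150.00 + $12,180.00 + $21,266.74 = $143,886.74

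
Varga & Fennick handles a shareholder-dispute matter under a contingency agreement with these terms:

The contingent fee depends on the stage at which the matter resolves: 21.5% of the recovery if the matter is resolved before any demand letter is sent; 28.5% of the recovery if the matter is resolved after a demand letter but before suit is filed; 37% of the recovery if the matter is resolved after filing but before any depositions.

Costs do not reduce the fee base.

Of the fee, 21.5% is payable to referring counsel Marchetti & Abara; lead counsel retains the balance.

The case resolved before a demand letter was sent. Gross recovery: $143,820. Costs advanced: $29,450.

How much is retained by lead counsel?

$24,273.22

Fee base is the gross recovery, $143,820; costs are reimbursed separately.
The matter resolved before a demand letter was sent, so the 21.5% rate applies.
$143,820 × 21.5% = $30,921.30
Referral share: 21.5% of $30,921.30 = $6,648.08; lead counsel retains $30,921.30 − $6,648.08 = $24,273.22.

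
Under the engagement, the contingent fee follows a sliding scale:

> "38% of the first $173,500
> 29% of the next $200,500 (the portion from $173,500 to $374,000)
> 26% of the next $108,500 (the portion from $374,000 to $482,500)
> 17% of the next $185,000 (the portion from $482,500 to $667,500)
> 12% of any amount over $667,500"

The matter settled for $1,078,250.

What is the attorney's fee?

$233,025.00

First $173,500 at 38% = $65,930.00
Next $200,500 at 29% = $58,145.00
Next $108,500 at 26% = $28,210.00
Next $185,000 at 17% = $31,450.00
Remaining $410,750 at 12% = $49,290.00
Fee: $65,930.00 + $58,145.00 + $28,210.00 + $31,450.00 + $49,290.00 = $233,025.00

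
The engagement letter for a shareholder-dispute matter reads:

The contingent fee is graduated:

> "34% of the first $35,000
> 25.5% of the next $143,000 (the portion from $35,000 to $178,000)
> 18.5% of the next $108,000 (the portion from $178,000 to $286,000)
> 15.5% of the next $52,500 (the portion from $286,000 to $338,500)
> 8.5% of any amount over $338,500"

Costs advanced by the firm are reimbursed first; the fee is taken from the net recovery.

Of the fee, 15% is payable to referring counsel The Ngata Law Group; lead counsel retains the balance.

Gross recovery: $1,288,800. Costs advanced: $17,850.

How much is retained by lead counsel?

Fee base (net of costs): $1,288,800 − $17,850 = $1,270,950
First $35,000 at 34% = $11,900.00
Next $143,000 at 25.5% = $36,465.00
Next $108,000 at 18.5% = $19,980.00
Next $52,500 at 15.5% = $8,137.50
Remaining $932,450 at 8.5% = $79,258.25
Fee: $11,900.00 + $36,465.00 + $19,980.00 + $8,137.50 + $79,258.25 = $155,740.75
Referral share: 15% of $155,740.75 = $23,361.11; lead counsel retains $155,740.75 − $23,361.11 = $132,379.64.

$132,379.64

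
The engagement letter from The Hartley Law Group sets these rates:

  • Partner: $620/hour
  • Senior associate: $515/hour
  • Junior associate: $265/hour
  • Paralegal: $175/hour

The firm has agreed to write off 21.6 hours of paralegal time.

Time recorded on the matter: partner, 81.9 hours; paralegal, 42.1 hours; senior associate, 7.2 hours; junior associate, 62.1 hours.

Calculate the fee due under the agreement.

$74,530.00

Partner: 81.9 × $620 = $50,778.00
Senior associate: 7.2 × $515 = $3,708.00
Junior associate: 62.1 × $265 = $16,456.50
Paralegal: 42.1 × $175 = $7,367.50
Subtotal: $78,310.00
Write-off: 21.6 × $175 = $3,780.00
Total: $78,310.00 − $3,780.00 = $74,530.00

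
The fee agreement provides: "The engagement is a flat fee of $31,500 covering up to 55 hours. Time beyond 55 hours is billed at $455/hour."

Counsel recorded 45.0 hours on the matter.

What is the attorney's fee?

45.0 hours is within the 55-hour scope; only the flat fee applies.

$31,500.00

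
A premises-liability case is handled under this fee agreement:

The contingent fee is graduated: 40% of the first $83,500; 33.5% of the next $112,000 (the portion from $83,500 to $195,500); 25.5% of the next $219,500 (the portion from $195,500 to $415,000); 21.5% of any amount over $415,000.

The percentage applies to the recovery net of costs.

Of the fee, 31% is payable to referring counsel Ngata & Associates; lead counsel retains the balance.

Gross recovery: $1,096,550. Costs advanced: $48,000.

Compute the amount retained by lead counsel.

$181,542.97

Fee base (net of costs): $1,096,550 − $48,000 = $1,048,550
First $83,500 at 40% = $33,400.00
Next $112,000 at 33.5% = $37,520.00
Next $219,500 at 25.5% = $55,972.50
Remaining $633,550 at 21.5% = $136,213.25
Fee: $33,400.00 + $37,520.00 + $55,972.50 + $136,213.25 = $263,105.75
Referral share: 31% of $263,105.75 = $81,562.78; lead counsel retains $263,105.75 − $81,562.78 = $181,542.97.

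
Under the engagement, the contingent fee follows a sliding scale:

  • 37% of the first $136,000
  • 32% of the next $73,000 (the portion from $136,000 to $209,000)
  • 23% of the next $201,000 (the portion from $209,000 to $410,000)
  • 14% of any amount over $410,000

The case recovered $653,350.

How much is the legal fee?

First $136,000 at 37% = $50,320.00
Next $73,000 at 32% = $23,360.00
Next $201,000 at 23% = $46,230.00
Remaining $243,350 at 14% = $34,069.00
Fee: $50,320.00 + $23,360.00 + $46,230.00 + $34,069.00 = $153,979.00

$153,979.00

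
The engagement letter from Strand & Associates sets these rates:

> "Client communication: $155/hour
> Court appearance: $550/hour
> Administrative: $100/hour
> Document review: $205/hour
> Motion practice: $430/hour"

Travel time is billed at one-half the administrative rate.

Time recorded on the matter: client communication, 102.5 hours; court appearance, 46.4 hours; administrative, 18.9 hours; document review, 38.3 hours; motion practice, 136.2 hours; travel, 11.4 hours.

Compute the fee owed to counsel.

Client communication: 102.5 × $155 = $15,887.50
Court appearance: 46.4 × $550 = $25,520.00
Administrative: 18.9 × $100 = $1,890.00
Document review: 38.3 × $205 = $7,851.50
Motion practice: 136.2 × $430 = $58,566.00
Subtotal: $15,887.50 + $25,520.00 + $1,890.00 + $7,851.50 + $58,566.00 = $109,715.00
Travel: 11.4 × ($100 ÷ 2) = 11.4 × $50.00 = $570.00
Total: $109,715.00 + $570.00 = $110,285.00

$110,285.00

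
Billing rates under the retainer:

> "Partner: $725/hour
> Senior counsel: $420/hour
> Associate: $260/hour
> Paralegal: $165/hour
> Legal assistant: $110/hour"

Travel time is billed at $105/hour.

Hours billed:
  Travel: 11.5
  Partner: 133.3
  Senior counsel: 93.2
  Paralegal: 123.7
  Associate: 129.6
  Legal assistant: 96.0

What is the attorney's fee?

Partner: 133.3 × $725 = $96,642.50
Senior counsel: 93.2 × $420 = $39,144.00
Associate: 129.6 × $260 = $33,696.00
Paralegal: 123.7 × $165 = $20,410.50
Legal assistant: 96.0 × $110 = $10,560.00
Subtotal: $96,642.50 + $39,144.00 + $33,696.00 + $20,410.50 + $10,560.00 = $200,453.00
Travel: 11.5 × $105 = $1,207.50
Total: $200,453.00 + $1,207.50 = $201,660.50

$201,660.50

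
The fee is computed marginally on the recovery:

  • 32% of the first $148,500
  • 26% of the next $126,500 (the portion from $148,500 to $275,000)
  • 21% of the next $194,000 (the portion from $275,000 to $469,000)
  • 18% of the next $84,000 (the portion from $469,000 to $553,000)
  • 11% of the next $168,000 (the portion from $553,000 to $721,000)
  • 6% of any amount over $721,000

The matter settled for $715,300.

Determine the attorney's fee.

First $148,500 at 32% = $47,520.00
Next $126,500 at 26% = $32,890.00
Next $194,000 at 21% = $40,740.00
Next $84,000 at 18% = $15,120.00
Remaining $162,300 at 11% = $17,853.00
Fee: $47,520.00 + $32,890.00 + $40,740.00 + $15,120.00 + $17,853.00 = $154,123.00

$154,123.00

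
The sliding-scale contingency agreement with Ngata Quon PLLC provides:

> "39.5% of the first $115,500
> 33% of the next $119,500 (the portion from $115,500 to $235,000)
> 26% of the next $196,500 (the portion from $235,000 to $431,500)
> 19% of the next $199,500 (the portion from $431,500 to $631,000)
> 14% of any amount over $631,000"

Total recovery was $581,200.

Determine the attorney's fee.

First $115,500 at 39.5% = $45,622.50
Next $119,500 at 33% = $39,435.00
Next $196,500 at 26% = $51,090.00
Remaining $149,700 at 19% = $28,443.00
Fee: $45,622.50 + $39,435.00 + $51,090.00 + $28,443.00 = $164,590.50

$164,590.50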